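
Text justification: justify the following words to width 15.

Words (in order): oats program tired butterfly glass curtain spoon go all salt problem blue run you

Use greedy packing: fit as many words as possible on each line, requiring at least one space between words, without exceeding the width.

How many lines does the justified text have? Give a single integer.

Answer: 6

Derivation:
Line 1: ['oats', 'program'] (min_width=12, slack=3)
Line 2: ['tired', 'butterfly'] (min_width=15, slack=0)
Line 3: ['glass', 'curtain'] (min_width=13, slack=2)
Line 4: ['spoon', 'go', 'all'] (min_width=12, slack=3)
Line 5: ['salt', 'problem'] (min_width=12, slack=3)
Line 6: ['blue', 'run', 'you'] (min_width=12, slack=3)
Total lines: 6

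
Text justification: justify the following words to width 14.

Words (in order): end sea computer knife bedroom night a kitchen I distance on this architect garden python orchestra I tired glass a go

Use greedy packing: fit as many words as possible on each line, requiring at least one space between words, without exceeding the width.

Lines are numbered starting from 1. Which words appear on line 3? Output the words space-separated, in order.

Answer: bedroom night

Derivation:
Line 1: ['end', 'sea'] (min_width=7, slack=7)
Line 2: ['computer', 'knife'] (min_width=14, slack=0)
Line 3: ['bedroom', 'night'] (min_width=13, slack=1)
Line 4: ['a', 'kitchen', 'I'] (min_width=11, slack=3)
Line 5: ['distance', 'on'] (min_width=11, slack=3)
Line 6: ['this', 'architect'] (min_width=14, slack=0)
Line 7: ['garden', 'python'] (min_width=13, slack=1)
Line 8: ['orchestra', 'I'] (min_width=11, slack=3)
Line 9: ['tired', 'glass', 'a'] (min_width=13, slack=1)
Line 10: ['go'] (min_width=2, slack=12)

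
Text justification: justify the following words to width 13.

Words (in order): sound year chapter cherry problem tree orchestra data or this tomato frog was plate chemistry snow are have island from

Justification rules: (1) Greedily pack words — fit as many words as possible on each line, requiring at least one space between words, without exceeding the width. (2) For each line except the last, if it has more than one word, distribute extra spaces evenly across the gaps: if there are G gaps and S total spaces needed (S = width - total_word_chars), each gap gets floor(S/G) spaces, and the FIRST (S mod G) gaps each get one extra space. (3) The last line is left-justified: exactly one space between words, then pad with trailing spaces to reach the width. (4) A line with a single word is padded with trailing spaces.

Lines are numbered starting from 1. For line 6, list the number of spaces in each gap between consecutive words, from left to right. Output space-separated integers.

Line 1: ['sound', 'year'] (min_width=10, slack=3)
Line 2: ['chapter'] (min_width=7, slack=6)
Line 3: ['cherry'] (min_width=6, slack=7)
Line 4: ['problem', 'tree'] (min_width=12, slack=1)
Line 5: ['orchestra'] (min_width=9, slack=4)
Line 6: ['data', 'or', 'this'] (min_width=12, slack=1)
Line 7: ['tomato', 'frog'] (min_width=11, slack=2)
Line 8: ['was', 'plate'] (min_width=9, slack=4)
Line 9: ['chemistry'] (min_width=9, slack=4)
Line 10: ['snow', 'are', 'have'] (min_width=13, slack=0)
Line 11: ['island', 'from'] (min_width=11, slack=2)

Answer: 2 1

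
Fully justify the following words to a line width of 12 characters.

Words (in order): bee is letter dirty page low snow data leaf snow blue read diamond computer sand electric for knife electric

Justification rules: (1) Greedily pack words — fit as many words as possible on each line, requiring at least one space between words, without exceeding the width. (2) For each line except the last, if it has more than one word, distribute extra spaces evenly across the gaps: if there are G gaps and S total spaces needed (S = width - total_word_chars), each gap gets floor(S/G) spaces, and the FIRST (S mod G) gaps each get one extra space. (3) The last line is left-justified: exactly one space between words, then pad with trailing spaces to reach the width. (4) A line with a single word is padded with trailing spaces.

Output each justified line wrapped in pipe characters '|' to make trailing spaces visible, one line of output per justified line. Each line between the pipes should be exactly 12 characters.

Answer: |bee       is|
|letter dirty|
|page     low|
|snow    data|
|leaf    snow|
|blue    read|
|diamond     |
|computer    |
|sand        |
|electric for|
|knife       |
|electric    |

Derivation:
Line 1: ['bee', 'is'] (min_width=6, slack=6)
Line 2: ['letter', 'dirty'] (min_width=12, slack=0)
Line 3: ['page', 'low'] (min_width=8, slack=4)
Line 4: ['snow', 'data'] (min_width=9, slack=3)
Line 5: ['leaf', 'snow'] (min_width=9, slack=3)
Line 6: ['blue', 'read'] (min_width=9, slack=3)
Line 7: ['diamond'] (min_width=7, slack=5)
Line 8: ['computer'] (min_width=8, slack=4)
Line 9: ['sand'] (min_width=4, slack=8)
Line 10: ['electric', 'for'] (min_width=12, slack=0)
Line 11: ['knife'] (min_width=5, slack=7)
Line 12: ['electric'] (min_width=8, slack=4)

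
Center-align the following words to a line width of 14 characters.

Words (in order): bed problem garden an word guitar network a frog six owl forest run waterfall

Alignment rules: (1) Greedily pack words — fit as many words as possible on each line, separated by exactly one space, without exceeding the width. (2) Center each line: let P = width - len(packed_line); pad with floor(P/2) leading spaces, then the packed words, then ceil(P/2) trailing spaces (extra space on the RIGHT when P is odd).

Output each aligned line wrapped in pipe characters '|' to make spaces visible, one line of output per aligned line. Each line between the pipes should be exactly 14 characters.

Line 1: ['bed', 'problem'] (min_width=11, slack=3)
Line 2: ['garden', 'an', 'word'] (min_width=14, slack=0)
Line 3: ['guitar', 'network'] (min_width=14, slack=0)
Line 4: ['a', 'frog', 'six', 'owl'] (min_width=14, slack=0)
Line 5: ['forest', 'run'] (min_width=10, slack=4)
Line 6: ['waterfall'] (min_width=9, slack=5)

Answer: | bed problem  |
|garden an word|
|guitar network|
|a frog six owl|
|  forest run  |
|  waterfall   |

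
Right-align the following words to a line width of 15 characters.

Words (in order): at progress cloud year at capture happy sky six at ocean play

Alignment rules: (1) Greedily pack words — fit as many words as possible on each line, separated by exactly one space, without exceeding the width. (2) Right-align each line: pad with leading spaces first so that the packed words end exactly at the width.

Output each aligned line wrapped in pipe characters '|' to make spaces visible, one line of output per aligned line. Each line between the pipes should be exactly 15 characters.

Line 1: ['at', 'progress'] (min_width=11, slack=4)
Line 2: ['cloud', 'year', 'at'] (min_width=13, slack=2)
Line 3: ['capture', 'happy'] (min_width=13, slack=2)
Line 4: ['sky', 'six', 'at'] (min_width=10, slack=5)
Line 5: ['ocean', 'play'] (min_width=10, slack=5)

Answer: |    at progress|
|  cloud year at|
|  capture happy|
|     sky six at|
|     ocean play|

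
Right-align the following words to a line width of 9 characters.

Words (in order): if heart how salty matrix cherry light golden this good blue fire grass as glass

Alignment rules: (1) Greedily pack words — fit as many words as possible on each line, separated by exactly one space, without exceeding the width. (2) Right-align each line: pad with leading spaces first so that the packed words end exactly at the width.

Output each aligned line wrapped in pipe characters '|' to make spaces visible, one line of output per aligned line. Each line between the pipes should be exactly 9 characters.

Line 1: ['if', 'heart'] (min_width=8, slack=1)
Line 2: ['how', 'salty'] (min_width=9, slack=0)
Line 3: ['matrix'] (min_width=6, slack=3)
Line 4: ['cherry'] (min_width=6, slack=3)
Line 5: ['light'] (min_width=5, slack=4)
Line 6: ['golden'] (min_width=6, slack=3)
Line 7: ['this', 'good'] (min_width=9, slack=0)
Line 8: ['blue', 'fire'] (min_width=9, slack=0)
Line 9: ['grass', 'as'] (min_width=8, slack=1)
Line 10: ['glass'] (min_width=5, slack=4)

Answer: | if heart|
|how salty|
|   matrix|
|   cherry|
|    light|
|   golden|
|this good|
|blue fire|
| grass as|
|    glass|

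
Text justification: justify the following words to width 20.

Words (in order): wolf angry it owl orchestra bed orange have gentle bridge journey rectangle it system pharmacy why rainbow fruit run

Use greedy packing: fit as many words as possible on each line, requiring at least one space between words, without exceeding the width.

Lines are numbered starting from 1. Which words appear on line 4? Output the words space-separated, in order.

Answer: journey rectangle it

Derivation:
Line 1: ['wolf', 'angry', 'it', 'owl'] (min_width=17, slack=3)
Line 2: ['orchestra', 'bed', 'orange'] (min_width=20, slack=0)
Line 3: ['have', 'gentle', 'bridge'] (min_width=18, slack=2)
Line 4: ['journey', 'rectangle', 'it'] (min_width=20, slack=0)
Line 5: ['system', 'pharmacy', 'why'] (min_width=19, slack=1)
Line 6: ['rainbow', 'fruit', 'run'] (min_width=17, slack=3)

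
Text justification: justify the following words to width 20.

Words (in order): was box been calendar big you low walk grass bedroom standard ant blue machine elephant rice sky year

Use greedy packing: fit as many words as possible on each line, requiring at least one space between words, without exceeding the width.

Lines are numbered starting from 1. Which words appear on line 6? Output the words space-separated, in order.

Line 1: ['was', 'box', 'been'] (min_width=12, slack=8)
Line 2: ['calendar', 'big', 'you', 'low'] (min_width=20, slack=0)
Line 3: ['walk', 'grass', 'bedroom'] (min_width=18, slack=2)
Line 4: ['standard', 'ant', 'blue'] (min_width=17, slack=3)
Line 5: ['machine', 'elephant'] (min_width=16, slack=4)
Line 6: ['rice', 'sky', 'year'] (min_width=13, slack=7)

Answer: rice sky year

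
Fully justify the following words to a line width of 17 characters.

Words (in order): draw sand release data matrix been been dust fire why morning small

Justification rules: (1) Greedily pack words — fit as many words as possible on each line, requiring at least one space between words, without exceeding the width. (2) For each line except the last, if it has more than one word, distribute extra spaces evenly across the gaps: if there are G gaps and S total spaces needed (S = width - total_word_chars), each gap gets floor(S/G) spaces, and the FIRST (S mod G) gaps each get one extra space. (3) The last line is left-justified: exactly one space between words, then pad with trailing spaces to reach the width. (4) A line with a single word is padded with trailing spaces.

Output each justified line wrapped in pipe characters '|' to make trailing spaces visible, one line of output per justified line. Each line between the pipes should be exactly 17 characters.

Line 1: ['draw', 'sand', 'release'] (min_width=17, slack=0)
Line 2: ['data', 'matrix', 'been'] (min_width=16, slack=1)
Line 3: ['been', 'dust', 'fire'] (min_width=14, slack=3)
Line 4: ['why', 'morning', 'small'] (min_width=17, slack=0)

Answer: |draw sand release|
|data  matrix been|
|been   dust  fire|
|why morning small|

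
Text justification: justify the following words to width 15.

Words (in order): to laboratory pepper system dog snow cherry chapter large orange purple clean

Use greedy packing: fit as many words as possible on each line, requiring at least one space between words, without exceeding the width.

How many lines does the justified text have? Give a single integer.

Answer: 6

Derivation:
Line 1: ['to', 'laboratory'] (min_width=13, slack=2)
Line 2: ['pepper', 'system'] (min_width=13, slack=2)
Line 3: ['dog', 'snow', 'cherry'] (min_width=15, slack=0)
Line 4: ['chapter', 'large'] (min_width=13, slack=2)
Line 5: ['orange', 'purple'] (min_width=13, slack=2)
Line 6: ['clean'] (min_width=5, slack=10)
Total lines: 6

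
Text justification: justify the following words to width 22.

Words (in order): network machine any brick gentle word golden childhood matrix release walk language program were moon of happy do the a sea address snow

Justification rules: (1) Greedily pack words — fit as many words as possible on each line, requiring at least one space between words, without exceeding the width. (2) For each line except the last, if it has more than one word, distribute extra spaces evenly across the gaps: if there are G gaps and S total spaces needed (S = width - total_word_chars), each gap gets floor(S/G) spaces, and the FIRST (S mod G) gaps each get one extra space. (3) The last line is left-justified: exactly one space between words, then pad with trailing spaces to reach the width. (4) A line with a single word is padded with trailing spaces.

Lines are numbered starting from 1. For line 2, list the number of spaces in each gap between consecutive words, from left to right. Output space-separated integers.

Line 1: ['network', 'machine', 'any'] (min_width=19, slack=3)
Line 2: ['brick', 'gentle', 'word'] (min_width=17, slack=5)
Line 3: ['golden', 'childhood'] (min_width=16, slack=6)
Line 4: ['matrix', 'release', 'walk'] (min_width=19, slack=3)
Line 5: ['language', 'program', 'were'] (min_width=21, slack=1)
Line 6: ['moon', 'of', 'happy', 'do', 'the', 'a'] (min_width=22, slack=0)
Line 7: ['sea', 'address', 'snow'] (min_width=16, slack=6)

Answer: 4 3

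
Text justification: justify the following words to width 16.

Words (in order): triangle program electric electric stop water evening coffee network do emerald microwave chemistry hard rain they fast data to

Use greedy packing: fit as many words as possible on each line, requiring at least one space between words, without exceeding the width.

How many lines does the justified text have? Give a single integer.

Line 1: ['triangle', 'program'] (min_width=16, slack=0)
Line 2: ['electric'] (min_width=8, slack=8)
Line 3: ['electric', 'stop'] (min_width=13, slack=3)
Line 4: ['water', 'evening'] (min_width=13, slack=3)
Line 5: ['coffee', 'network'] (min_width=14, slack=2)
Line 6: ['do', 'emerald'] (min_width=10, slack=6)
Line 7: ['microwave'] (min_width=9, slack=7)
Line 8: ['chemistry', 'hard'] (min_width=14, slack=2)
Line 9: ['rain', 'they', 'fast'] (min_width=14, slack=2)
Line 10: ['data', 'to'] (min_width=7, slack=9)
Total lines: 10

Answer: 10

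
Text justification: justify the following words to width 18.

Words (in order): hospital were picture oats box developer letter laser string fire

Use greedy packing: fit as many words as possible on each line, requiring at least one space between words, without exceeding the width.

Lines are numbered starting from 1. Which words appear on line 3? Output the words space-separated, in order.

Answer: developer letter

Derivation:
Line 1: ['hospital', 'were'] (min_width=13, slack=5)
Line 2: ['picture', 'oats', 'box'] (min_width=16, slack=2)
Line 3: ['developer', 'letter'] (min_width=16, slack=2)
Line 4: ['laser', 'string', 'fire'] (min_width=17, slack=1)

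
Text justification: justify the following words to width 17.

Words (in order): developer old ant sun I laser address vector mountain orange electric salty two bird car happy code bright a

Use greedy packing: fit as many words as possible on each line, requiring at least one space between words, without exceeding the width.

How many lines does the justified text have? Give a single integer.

Line 1: ['developer', 'old', 'ant'] (min_width=17, slack=0)
Line 2: ['sun', 'I', 'laser'] (min_width=11, slack=6)
Line 3: ['address', 'vector'] (min_width=14, slack=3)
Line 4: ['mountain', 'orange'] (min_width=15, slack=2)
Line 5: ['electric', 'salty'] (min_width=14, slack=3)
Line 6: ['two', 'bird', 'car'] (min_width=12, slack=5)
Line 7: ['happy', 'code', 'bright'] (min_width=17, slack=0)
Line 8: ['a'] (min_width=1, slack=16)
Total lines: 8

Answer: 8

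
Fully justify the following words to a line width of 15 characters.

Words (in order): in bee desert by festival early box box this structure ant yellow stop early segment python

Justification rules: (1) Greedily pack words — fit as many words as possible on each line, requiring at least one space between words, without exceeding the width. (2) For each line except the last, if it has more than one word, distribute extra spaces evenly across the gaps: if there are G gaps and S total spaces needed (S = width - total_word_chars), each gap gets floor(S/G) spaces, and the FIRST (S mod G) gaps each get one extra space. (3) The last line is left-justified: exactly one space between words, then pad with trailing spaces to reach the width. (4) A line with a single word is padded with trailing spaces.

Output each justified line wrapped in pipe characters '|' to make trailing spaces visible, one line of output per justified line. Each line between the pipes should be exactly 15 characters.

Answer: |in  bee  desert|
|by     festival|
|early  box  box|
|this  structure|
|ant yellow stop|
|early   segment|
|python         |

Derivation:
Line 1: ['in', 'bee', 'desert'] (min_width=13, slack=2)
Line 2: ['by', 'festival'] (min_width=11, slack=4)
Line 3: ['early', 'box', 'box'] (min_width=13, slack=2)
Line 4: ['this', 'structure'] (min_width=14, slack=1)
Line 5: ['ant', 'yellow', 'stop'] (min_width=15, slack=0)
Line 6: ['early', 'segment'] (min_width=13, slack=2)
Line 7: ['python'] (min_width=6, slack=9)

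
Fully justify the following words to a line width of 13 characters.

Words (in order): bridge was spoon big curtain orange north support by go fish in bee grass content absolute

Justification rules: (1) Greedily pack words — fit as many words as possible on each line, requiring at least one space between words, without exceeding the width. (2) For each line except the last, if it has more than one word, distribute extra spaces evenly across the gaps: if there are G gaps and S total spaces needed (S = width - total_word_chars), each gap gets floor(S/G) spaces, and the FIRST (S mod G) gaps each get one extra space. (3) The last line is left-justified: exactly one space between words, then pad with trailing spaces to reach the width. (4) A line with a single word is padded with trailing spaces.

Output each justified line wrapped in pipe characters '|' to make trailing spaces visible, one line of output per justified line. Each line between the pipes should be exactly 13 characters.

Line 1: ['bridge', 'was'] (min_width=10, slack=3)
Line 2: ['spoon', 'big'] (min_width=9, slack=4)
Line 3: ['curtain'] (min_width=7, slack=6)
Line 4: ['orange', 'north'] (min_width=12, slack=1)
Line 5: ['support', 'by', 'go'] (min_width=13, slack=0)
Line 6: ['fish', 'in', 'bee'] (min_width=11, slack=2)
Line 7: ['grass', 'content'] (min_width=13, slack=0)
Line 8: ['absolute'] (min_width=8, slack=5)

Answer: |bridge    was|
|spoon     big|
|curtain      |
|orange  north|
|support by go|
|fish  in  bee|
|grass content|
|absolute     |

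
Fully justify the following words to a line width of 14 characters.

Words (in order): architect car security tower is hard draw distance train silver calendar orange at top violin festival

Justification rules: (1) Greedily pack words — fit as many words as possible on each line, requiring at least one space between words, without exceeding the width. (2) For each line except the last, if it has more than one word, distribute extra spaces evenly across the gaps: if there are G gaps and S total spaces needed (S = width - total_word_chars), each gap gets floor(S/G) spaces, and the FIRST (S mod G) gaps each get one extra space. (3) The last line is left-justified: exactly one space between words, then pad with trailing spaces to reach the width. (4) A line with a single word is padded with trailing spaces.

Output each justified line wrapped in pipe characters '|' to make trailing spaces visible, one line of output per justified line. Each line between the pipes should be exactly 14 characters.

Line 1: ['architect', 'car'] (min_width=13, slack=1)
Line 2: ['security', 'tower'] (min_width=14, slack=0)
Line 3: ['is', 'hard', 'draw'] (min_width=12, slack=2)
Line 4: ['distance', 'train'] (min_width=14, slack=0)
Line 5: ['silver'] (min_width=6, slack=8)
Line 6: ['calendar'] (min_width=8, slack=6)
Line 7: ['orange', 'at', 'top'] (min_width=13, slack=1)
Line 8: ['violin'] (min_width=6, slack=8)
Line 9: ['festival'] (min_width=8, slack=6)

Answer: |architect  car|
|security tower|
|is  hard  draw|
|distance train|
|silver        |
|calendar      |
|orange  at top|
|violin        |
|festival      |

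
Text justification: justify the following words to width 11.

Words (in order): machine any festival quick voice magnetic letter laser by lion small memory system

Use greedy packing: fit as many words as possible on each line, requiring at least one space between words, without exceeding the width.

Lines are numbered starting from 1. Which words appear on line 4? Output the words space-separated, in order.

Line 1: ['machine', 'any'] (min_width=11, slack=0)
Line 2: ['festival'] (min_width=8, slack=3)
Line 3: ['quick', 'voice'] (min_width=11, slack=0)
Line 4: ['magnetic'] (min_width=8, slack=3)
Line 5: ['letter'] (min_width=6, slack=5)
Line 6: ['laser', 'by'] (min_width=8, slack=3)
Line 7: ['lion', 'small'] (min_width=10, slack=1)
Line 8: ['memory'] (min_width=6, slack=5)
Line 9: ['system'] (min_width=6, slack=5)

Answer: magnetic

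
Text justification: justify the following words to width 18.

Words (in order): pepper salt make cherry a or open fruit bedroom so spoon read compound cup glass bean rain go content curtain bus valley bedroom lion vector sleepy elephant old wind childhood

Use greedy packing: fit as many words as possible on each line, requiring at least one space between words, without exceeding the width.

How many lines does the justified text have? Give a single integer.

Line 1: ['pepper', 'salt', 'make'] (min_width=16, slack=2)
Line 2: ['cherry', 'a', 'or', 'open'] (min_width=16, slack=2)
Line 3: ['fruit', 'bedroom', 'so'] (min_width=16, slack=2)
Line 4: ['spoon', 'read'] (min_width=10, slack=8)
Line 5: ['compound', 'cup', 'glass'] (min_width=18, slack=0)
Line 6: ['bean', 'rain', 'go'] (min_width=12, slack=6)
Line 7: ['content', 'curtain'] (min_width=15, slack=3)
Line 8: ['bus', 'valley', 'bedroom'] (min_width=18, slack=0)
Line 9: ['lion', 'vector', 'sleepy'] (min_width=18, slack=0)
Line 10: ['elephant', 'old', 'wind'] (min_width=17, slack=1)
Line 11: ['childhood'] (min_width=9, slack=9)
Total lines: 11

Answer: 11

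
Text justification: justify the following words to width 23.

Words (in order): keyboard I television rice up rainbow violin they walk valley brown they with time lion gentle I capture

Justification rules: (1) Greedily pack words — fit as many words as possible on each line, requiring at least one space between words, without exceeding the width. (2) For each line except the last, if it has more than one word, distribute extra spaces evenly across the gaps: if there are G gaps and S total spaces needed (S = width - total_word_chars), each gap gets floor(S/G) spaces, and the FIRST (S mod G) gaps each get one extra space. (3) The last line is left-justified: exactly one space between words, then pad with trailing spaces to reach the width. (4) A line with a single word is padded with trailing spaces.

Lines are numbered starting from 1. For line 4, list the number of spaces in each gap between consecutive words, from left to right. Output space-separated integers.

Answer: 3 2 2

Derivation:
Line 1: ['keyboard', 'I', 'television'] (min_width=21, slack=2)
Line 2: ['rice', 'up', 'rainbow', 'violin'] (min_width=22, slack=1)
Line 3: ['they', 'walk', 'valley', 'brown'] (min_width=22, slack=1)
Line 4: ['they', 'with', 'time', 'lion'] (min_width=19, slack=4)
Line 5: ['gentle', 'I', 'capture'] (min_width=16, slack=7)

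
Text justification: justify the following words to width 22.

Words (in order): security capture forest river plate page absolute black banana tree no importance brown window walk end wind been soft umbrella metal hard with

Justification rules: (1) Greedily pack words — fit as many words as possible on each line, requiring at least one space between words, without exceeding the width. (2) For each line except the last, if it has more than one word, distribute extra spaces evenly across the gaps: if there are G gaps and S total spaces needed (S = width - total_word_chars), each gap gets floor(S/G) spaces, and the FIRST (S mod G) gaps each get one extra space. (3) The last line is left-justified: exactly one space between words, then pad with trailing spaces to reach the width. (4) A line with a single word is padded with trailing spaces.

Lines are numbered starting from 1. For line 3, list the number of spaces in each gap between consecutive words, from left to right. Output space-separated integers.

Line 1: ['security', 'capture'] (min_width=16, slack=6)
Line 2: ['forest', 'river', 'plate'] (min_width=18, slack=4)
Line 3: ['page', 'absolute', 'black'] (min_width=19, slack=3)
Line 4: ['banana', 'tree', 'no'] (min_width=14, slack=8)
Line 5: ['importance', 'brown'] (min_width=16, slack=6)
Line 6: ['window', 'walk', 'end', 'wind'] (min_width=20, slack=2)
Line 7: ['been', 'soft', 'umbrella'] (min_width=18, slack=4)
Line 8: ['metal', 'hard', 'with'] (min_width=15, slack=7)

Answer: 3 2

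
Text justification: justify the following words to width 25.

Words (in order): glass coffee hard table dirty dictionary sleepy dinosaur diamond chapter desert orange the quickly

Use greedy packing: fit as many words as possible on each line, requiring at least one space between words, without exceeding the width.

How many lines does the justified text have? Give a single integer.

Answer: 4

Derivation:
Line 1: ['glass', 'coffee', 'hard', 'table'] (min_width=23, slack=2)
Line 2: ['dirty', 'dictionary', 'sleepy'] (min_width=23, slack=2)
Line 3: ['dinosaur', 'diamond', 'chapter'] (min_width=24, slack=1)
Line 4: ['desert', 'orange', 'the', 'quickly'] (min_width=25, slack=0)
Total lines: 4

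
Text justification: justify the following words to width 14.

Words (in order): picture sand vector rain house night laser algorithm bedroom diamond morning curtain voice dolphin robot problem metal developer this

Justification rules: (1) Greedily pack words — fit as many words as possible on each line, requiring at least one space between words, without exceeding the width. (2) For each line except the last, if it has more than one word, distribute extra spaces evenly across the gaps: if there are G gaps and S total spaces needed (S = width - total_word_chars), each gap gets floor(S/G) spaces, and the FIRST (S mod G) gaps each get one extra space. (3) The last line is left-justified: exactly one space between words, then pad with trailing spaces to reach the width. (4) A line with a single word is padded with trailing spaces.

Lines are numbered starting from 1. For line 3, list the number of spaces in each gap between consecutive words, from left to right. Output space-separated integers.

Answer: 4

Derivation:
Line 1: ['picture', 'sand'] (min_width=12, slack=2)
Line 2: ['vector', 'rain'] (min_width=11, slack=3)
Line 3: ['house', 'night'] (min_width=11, slack=3)
Line 4: ['laser'] (min_width=5, slack=9)
Line 5: ['algorithm'] (min_width=9, slack=5)
Line 6: ['bedroom'] (min_width=7, slack=7)
Line 7: ['diamond'] (min_width=7, slack=7)
Line 8: ['morning'] (min_width=7, slack=7)
Line 9: ['curtain', 'voice'] (min_width=13, slack=1)
Line 10: ['dolphin', 'robot'] (min_width=13, slack=1)
Line 11: ['problem', 'metal'] (min_width=13, slack=1)
Line 12: ['developer', 'this'] (min_width=14, slack=0)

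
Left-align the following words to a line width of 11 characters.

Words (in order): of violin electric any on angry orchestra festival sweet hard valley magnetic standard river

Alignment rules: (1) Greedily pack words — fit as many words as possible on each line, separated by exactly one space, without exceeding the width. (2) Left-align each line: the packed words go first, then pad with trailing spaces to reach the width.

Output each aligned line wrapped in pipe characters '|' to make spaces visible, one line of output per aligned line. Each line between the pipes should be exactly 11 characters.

Line 1: ['of', 'violin'] (min_width=9, slack=2)
Line 2: ['electric'] (min_width=8, slack=3)
Line 3: ['any', 'on'] (min_width=6, slack=5)
Line 4: ['angry'] (min_width=5, slack=6)
Line 5: ['orchestra'] (min_width=9, slack=2)
Line 6: ['festival'] (min_width=8, slack=3)
Line 7: ['sweet', 'hard'] (min_width=10, slack=1)
Line 8: ['valley'] (min_width=6, slack=5)
Line 9: ['magnetic'] (min_width=8, slack=3)
Line 10: ['standard'] (min_width=8, slack=3)
Line 11: ['river'] (min_width=5, slack=6)

Answer: |of violin  |
|electric   |
|any on     |
|angry      |
|orchestra  |
|festival   |
|sweet hard |
|valley     |
|magnetic   |
|standard   |
|river      |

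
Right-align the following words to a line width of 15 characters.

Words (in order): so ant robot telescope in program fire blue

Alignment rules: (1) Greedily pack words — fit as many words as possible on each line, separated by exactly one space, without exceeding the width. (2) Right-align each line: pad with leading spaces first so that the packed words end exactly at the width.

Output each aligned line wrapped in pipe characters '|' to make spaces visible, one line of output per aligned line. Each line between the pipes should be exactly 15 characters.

Line 1: ['so', 'ant', 'robot'] (min_width=12, slack=3)
Line 2: ['telescope', 'in'] (min_width=12, slack=3)
Line 3: ['program', 'fire'] (min_width=12, slack=3)
Line 4: ['blue'] (min_width=4, slack=11)

Answer: |   so ant robot|
|   telescope in|
|   program fire|
|           blue|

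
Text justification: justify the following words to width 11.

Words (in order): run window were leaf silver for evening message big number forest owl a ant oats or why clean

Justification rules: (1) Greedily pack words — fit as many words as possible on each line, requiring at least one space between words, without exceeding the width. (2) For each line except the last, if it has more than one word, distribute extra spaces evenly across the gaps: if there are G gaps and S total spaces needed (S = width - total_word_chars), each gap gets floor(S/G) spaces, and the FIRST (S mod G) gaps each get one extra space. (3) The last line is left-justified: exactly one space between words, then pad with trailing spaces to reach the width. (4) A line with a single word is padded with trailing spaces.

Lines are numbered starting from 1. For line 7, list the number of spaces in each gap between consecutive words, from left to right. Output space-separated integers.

Answer: 2

Derivation:
Line 1: ['run', 'window'] (min_width=10, slack=1)
Line 2: ['were', 'leaf'] (min_width=9, slack=2)
Line 3: ['silver', 'for'] (min_width=10, slack=1)
Line 4: ['evening'] (min_width=7, slack=4)
Line 5: ['message', 'big'] (min_width=11, slack=0)
Line 6: ['number'] (min_width=6, slack=5)
Line 7: ['forest', 'owl'] (min_width=10, slack=1)
Line 8: ['a', 'ant', 'oats'] (min_width=10, slack=1)
Line 9: ['or', 'why'] (min_width=6, slack=5)
Line 10: ['clean'] (min_width=5, slack=6)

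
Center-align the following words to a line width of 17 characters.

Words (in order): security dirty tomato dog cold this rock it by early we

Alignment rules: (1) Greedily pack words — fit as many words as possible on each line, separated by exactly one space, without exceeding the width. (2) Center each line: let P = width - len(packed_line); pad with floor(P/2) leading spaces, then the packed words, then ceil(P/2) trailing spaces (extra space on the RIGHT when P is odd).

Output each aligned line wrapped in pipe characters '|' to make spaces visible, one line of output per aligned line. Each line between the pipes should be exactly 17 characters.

Line 1: ['security', 'dirty'] (min_width=14, slack=3)
Line 2: ['tomato', 'dog', 'cold'] (min_width=15, slack=2)
Line 3: ['this', 'rock', 'it', 'by'] (min_width=15, slack=2)
Line 4: ['early', 'we'] (min_width=8, slack=9)

Answer: | security dirty  |
| tomato dog cold |
| this rock it by |
|    early we     |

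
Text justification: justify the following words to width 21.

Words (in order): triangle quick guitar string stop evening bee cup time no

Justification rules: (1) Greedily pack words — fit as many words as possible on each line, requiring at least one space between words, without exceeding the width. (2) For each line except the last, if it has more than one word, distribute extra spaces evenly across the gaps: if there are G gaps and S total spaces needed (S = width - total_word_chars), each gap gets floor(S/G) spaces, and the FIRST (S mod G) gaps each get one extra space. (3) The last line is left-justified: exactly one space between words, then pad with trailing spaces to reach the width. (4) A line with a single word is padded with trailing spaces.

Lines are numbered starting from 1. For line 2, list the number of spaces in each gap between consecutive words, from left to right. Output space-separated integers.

Answer: 2 2

Derivation:
Line 1: ['triangle', 'quick', 'guitar'] (min_width=21, slack=0)
Line 2: ['string', 'stop', 'evening'] (min_width=19, slack=2)
Line 3: ['bee', 'cup', 'time', 'no'] (min_width=15, slack=6)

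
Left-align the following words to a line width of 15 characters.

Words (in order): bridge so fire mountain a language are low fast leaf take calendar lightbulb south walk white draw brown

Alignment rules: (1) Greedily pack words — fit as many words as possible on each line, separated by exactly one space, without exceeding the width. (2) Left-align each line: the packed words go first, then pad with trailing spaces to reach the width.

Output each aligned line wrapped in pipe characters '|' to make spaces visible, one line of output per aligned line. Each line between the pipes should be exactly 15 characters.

Line 1: ['bridge', 'so', 'fire'] (min_width=14, slack=1)
Line 2: ['mountain', 'a'] (min_width=10, slack=5)
Line 3: ['language', 'are'] (min_width=12, slack=3)
Line 4: ['low', 'fast', 'leaf'] (min_width=13, slack=2)
Line 5: ['take', 'calendar'] (min_width=13, slack=2)
Line 6: ['lightbulb', 'south'] (min_width=15, slack=0)
Line 7: ['walk', 'white', 'draw'] (min_width=15, slack=0)
Line 8: ['brown'] (min_width=5, slack=10)

Answer: |bridge so fire |
|mountain a     |
|language are   |
|low fast leaf  |
|take calendar  |
|lightbulb south|
|walk white draw|
|brown          |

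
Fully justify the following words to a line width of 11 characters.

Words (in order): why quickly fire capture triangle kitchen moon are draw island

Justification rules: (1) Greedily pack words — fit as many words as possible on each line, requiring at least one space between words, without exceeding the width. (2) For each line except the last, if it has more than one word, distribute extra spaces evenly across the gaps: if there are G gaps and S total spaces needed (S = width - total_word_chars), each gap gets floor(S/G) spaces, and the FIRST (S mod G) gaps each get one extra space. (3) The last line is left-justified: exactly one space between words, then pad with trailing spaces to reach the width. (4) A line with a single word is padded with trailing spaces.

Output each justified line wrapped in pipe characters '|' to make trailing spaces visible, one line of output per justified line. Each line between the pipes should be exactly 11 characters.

Answer: |why quickly|
|fire       |
|capture    |
|triangle   |
|kitchen    |
|moon    are|
|draw island|

Derivation:
Line 1: ['why', 'quickly'] (min_width=11, slack=0)
Line 2: ['fire'] (min_width=4, slack=7)
Line 3: ['capture'] (min_width=7, slack=4)
Line 4: ['triangle'] (min_width=8, slack=3)
Line 5: ['kitchen'] (min_width=7, slack=4)
Line 6: ['moon', 'are'] (min_width=8, slack=3)
Line 7: ['draw', 'island'] (min_width=11, slack=0)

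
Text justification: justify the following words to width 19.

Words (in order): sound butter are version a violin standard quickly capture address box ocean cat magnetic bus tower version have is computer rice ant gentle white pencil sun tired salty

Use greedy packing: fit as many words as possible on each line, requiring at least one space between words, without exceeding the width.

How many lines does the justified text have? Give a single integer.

Answer: 10

Derivation:
Line 1: ['sound', 'butter', 'are'] (min_width=16, slack=3)
Line 2: ['version', 'a', 'violin'] (min_width=16, slack=3)
Line 3: ['standard', 'quickly'] (min_width=16, slack=3)
Line 4: ['capture', 'address', 'box'] (min_width=19, slack=0)
Line 5: ['ocean', 'cat', 'magnetic'] (min_width=18, slack=1)
Line 6: ['bus', 'tower', 'version'] (min_width=17, slack=2)
Line 7: ['have', 'is', 'computer'] (min_width=16, slack=3)
Line 8: ['rice', 'ant', 'gentle'] (min_width=15, slack=4)
Line 9: ['white', 'pencil', 'sun'] (min_width=16, slack=3)
Line 10: ['tired', 'salty'] (min_width=11, slack=8)
Total lines: 10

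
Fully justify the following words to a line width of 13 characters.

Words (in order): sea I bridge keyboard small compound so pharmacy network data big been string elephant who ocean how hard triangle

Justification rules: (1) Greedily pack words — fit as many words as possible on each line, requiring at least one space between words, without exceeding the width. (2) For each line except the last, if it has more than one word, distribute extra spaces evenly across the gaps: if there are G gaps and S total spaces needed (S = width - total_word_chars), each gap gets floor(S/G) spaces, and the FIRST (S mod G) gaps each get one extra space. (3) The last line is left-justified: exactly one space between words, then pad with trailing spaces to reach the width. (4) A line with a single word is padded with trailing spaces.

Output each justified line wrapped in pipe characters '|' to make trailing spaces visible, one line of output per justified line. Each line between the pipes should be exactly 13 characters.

Answer: |sea  I bridge|
|keyboard     |
|small        |
|compound   so|
|pharmacy     |
|network  data|
|big      been|
|string       |
|elephant  who|
|ocean     how|
|hard triangle|

Derivation:
Line 1: ['sea', 'I', 'bridge'] (min_width=12, slack=1)
Line 2: ['keyboard'] (min_width=8, slack=5)
Line 3: ['small'] (min_width=5, slack=8)
Line 4: ['compound', 'so'] (min_width=11, slack=2)
Line 5: ['pharmacy'] (min_width=8, slack=5)
Line 6: ['network', 'data'] (min_width=12, slack=1)
Line 7: ['big', 'been'] (min_width=8, slack=5)
Line 8: ['string'] (min_width=6, slack=7)
Line 9: ['elephant', 'who'] (min_width=12, slack=1)
Line 10: ['ocean', 'how'] (min_width=9, slack=4)
Line 11: ['hard', 'triangle'] (min_width=13, slack=0)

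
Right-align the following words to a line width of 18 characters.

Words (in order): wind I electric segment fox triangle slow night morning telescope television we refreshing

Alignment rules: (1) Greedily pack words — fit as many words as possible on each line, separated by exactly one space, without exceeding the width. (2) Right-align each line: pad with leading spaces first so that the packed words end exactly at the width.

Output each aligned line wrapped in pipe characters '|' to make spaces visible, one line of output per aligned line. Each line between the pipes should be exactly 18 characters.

Answer: |   wind I electric|
|       segment fox|
|     triangle slow|
|     night morning|
|         telescope|
|     television we|
|        refreshing|

Derivation:
Line 1: ['wind', 'I', 'electric'] (min_width=15, slack=3)
Line 2: ['segment', 'fox'] (min_width=11, slack=7)
Line 3: ['triangle', 'slow'] (min_width=13, slack=5)
Line 4: ['night', 'morning'] (min_width=13, slack=5)
Line 5: ['telescope'] (min_width=9, slack=9)
Line 6: ['television', 'we'] (min_width=13, slack=5)
Line 7: ['refreshing'] (min_width=10, slack=8)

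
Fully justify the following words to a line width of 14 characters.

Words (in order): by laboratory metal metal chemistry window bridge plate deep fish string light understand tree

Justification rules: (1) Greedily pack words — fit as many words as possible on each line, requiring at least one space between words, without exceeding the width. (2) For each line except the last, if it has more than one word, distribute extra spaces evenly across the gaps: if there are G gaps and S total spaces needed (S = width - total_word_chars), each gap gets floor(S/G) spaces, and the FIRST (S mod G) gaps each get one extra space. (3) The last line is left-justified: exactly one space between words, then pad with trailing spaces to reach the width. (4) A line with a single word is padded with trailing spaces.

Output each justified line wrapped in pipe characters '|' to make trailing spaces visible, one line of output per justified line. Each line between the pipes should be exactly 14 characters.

Answer: |by  laboratory|
|metal    metal|
|chemistry     |
|window  bridge|
|plate     deep|
|fish    string|
|light         |
|understand    |
|tree          |

Derivation:
Line 1: ['by', 'laboratory'] (min_width=13, slack=1)
Line 2: ['metal', 'metal'] (min_width=11, slack=3)
Line 3: ['chemistry'] (min_width=9, slack=5)
Line 4: ['window', 'bridge'] (min_width=13, slack=1)
Line 5: ['plate', 'deep'] (min_width=10, slack=4)
Line 6: ['fish', 'string'] (min_width=11, slack=3)
Line 7: ['light'] (min_width=5, slack=9)
Line 8: ['understand'] (min_width=10, slack=4)
Line 9: ['tree'] (min_width=4, slack=10)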